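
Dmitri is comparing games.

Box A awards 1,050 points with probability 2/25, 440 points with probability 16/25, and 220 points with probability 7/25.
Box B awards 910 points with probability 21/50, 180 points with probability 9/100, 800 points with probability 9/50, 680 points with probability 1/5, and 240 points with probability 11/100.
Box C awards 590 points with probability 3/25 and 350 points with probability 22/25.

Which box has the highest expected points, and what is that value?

Box A = 2/25 × 1050 + 16/25 × 440 + 7/25 × 220 = 84 + 281.6 + 61.6 = 427.2
Box B = 21/50 × 910 + 9/100 × 180 + 9/50 × 800 + 1/5 × 680 + 11/100 × 240 = 382.2 + 16.2 + 144 + 136 + 26.4 = 704.8
Box C = 3/25 × 590 + 22/25 × 350 = 70.8 + 308 = 378.8

Box B (704.8 points)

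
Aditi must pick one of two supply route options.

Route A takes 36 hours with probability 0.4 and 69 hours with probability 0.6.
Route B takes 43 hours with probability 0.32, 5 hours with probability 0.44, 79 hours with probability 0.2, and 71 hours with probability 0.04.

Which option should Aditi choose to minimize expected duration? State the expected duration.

Route B (34.6 hours)

Route A = 0.4 × 36 + 0.6 × 69 = 14.4 + 41.4 = 55.8
Route B = 0.32 × 43 + 0.44 × 5 + 0.2 × 79 + 0.04 × 71 = 13.76 + 2.2 + 15.8 + 2.84 = 34.6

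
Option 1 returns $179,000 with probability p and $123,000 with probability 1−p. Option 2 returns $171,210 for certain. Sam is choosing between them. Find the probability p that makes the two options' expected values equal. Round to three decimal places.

p = 0.861

p·179000 + (1−p)·123000 = 171210
56000p + 123000 = 171210
p = (171210 − 123000) / 56000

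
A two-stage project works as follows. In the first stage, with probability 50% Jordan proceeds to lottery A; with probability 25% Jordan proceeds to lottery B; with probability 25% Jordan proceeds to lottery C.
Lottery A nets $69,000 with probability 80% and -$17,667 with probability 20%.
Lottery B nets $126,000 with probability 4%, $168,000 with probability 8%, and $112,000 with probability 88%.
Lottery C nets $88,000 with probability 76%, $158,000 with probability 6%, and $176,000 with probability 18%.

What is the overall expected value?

EV(A) = 0.8 × 69000 + 0.2 × (-17667) = 55200 − 3533.4 = 51666.6
EV(B) = 0.04 × 126000 + 0.08 × 168000 + 0.88 × 112000 = 5040 + 13440 + 98560 = 117040
EV(C) = 0.76 × 88000 + 0.06 × 158000 + 0.18 × 176000 = 66880 + 9480 + 31680 = 108040
Overall = 0.5 × 51666.6 + 0.25 × 117040 + 0.25 × 108040 = 25833.3 + 29260 + 27010 = 82103.3

$82,103.30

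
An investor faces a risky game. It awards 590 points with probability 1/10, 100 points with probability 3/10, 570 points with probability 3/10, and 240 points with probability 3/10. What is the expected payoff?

EV = 1/10 × 590 + 3/10 × 100 + 3/10 × 570 + 3/10 × 240 = 59 + 30 + 171 + 72 = 332

332 points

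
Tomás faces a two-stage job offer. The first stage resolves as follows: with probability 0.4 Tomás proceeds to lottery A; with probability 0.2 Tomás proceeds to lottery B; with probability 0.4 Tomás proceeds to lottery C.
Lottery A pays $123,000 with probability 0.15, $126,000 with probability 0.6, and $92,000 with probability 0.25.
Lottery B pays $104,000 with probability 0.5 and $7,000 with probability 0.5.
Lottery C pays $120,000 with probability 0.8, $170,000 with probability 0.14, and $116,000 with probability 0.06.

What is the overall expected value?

EV(A) = 0.15 × 123000 + 0.6 × 126000 + 0.25 × 92000 = 18450 + 75600 + 23000 = 117050
EV(B) = 0.5 × 104000 + 0.5 × 7000 = 52000 + 3500 = 55500
EV(C) = 0.8 × 120000 + 0.14 × 170000 + 0.06 × 116000 = 96000 + 23800 + 6960 = 126760
Overall = 0.4 × 117050 + 0.2 × 55500 + 0.4 × 126760 = 46820 + 11100 + 50704 = 108624

$108,624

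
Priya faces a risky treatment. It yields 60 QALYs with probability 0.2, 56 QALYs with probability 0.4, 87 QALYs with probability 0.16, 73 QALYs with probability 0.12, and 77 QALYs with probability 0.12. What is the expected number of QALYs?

66.32 QALYs

EV = 0.2 × 60 + 0.4 × 56 + 0.16 × 87 + 0.12 × 73 + 0.12 × 77 = 12 + 22.4 + 13.92 + 8.76 + 9.24 = 66.32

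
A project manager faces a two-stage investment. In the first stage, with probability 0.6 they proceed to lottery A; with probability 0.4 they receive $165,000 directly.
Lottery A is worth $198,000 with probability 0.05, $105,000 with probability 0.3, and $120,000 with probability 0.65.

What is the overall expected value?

EV(A) = 0.05 × 198000 + 0.3 × 105000 + 0.65 × 120000 = 9900 + 31500 + 78000 = 119400
Branch B: 165000 (certain)
Overall = 0.6 × 119400 + 0.4 × 165000 = 71640 + 66000 = 137640

$137,640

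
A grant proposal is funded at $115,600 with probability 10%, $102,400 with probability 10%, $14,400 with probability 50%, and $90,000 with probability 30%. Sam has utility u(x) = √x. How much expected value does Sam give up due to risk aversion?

$9,344

E[u] = 0.1·√115600 + 0.1·√102400 + 0.5·√14400 + 0.3·√90000 = 0.1·340 + 0.1·320 + 0.5·120 + 0.3·300 = 216
CE = (216)² = 46656
Risk premium = EV − CE = 56000 − 46656 = 9344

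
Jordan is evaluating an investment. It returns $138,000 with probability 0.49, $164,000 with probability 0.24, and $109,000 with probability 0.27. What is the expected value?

$136,410

EV = 0.49 × 138000 + 0.24 × 164000 + 0.27 × 109000 = 67620 + 39360 + 29430 = 136410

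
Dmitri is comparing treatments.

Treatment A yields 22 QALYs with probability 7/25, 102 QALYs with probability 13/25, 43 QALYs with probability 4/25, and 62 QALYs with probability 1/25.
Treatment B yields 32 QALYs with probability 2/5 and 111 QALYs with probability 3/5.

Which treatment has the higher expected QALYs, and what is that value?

Treatment A = 7/25 × 22 + 13/25 × 102 + 4/25 × 43 + 1/25 × 62 = 6.16 + 53.04 + 6.88 + 2.48 = 68.56
Treatment B = 2/5 × 32 + 3/5 × 111 = 12.8 + 66.6 = 79.4

Treatment B (79.4 QALYs)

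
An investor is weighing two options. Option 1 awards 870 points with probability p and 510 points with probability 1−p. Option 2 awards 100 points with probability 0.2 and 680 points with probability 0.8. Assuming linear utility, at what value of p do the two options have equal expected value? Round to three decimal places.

EV(Option 2) = 0.2 × 100 + 0.8 × 680 = 20 + 544 = 564
p·870 + (1−p)·510 = 564
360p + 510 = 564
p = (564 − 510) / 360

p = 0.150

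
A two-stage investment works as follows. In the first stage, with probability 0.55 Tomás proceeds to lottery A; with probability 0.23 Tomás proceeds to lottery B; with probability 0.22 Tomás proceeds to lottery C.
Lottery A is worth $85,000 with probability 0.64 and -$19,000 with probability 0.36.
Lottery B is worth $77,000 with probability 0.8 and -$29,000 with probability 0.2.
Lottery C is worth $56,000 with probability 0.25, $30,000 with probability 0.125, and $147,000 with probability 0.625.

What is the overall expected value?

$63,109.50

EV(A) = 0.64 × 85000 + 0.36 × (-19000) = 54400 − 6840 = 47560
EV(B) = 0.8 × 77000 + 0.2 × (-29000) = 61600 − 5800 = 55800
EV(C) = 0.25 × 56000 + 0.125 × 30000 + 0.625 × 147000 = 14000 + 3750 + 91875 = 109625
Overall = 0.55 × 47560 + 0.23 × 55800 + 0.22 × 109625 = 26158 + 12834 + 24117.5 = 63109.5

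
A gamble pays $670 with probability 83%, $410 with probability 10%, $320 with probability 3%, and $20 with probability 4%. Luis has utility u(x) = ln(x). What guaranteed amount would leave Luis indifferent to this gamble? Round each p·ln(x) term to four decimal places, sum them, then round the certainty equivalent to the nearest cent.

E[u] = 0.83·ln(670) + 0.1·ln(410) + 0.03·ln(320) + 0.04·ln(20) = 5.4010 + 0.6016 + 0.1730 + 0.1198 = 6.2954
CE = e^6.2954 ≈ 542.07

$542.07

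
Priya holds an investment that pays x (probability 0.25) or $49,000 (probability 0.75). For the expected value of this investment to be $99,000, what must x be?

x = $249,000

0.25·x + 0.75·49000 = 99000
0.25·x = 99000 − 36750 = 62250
x = 62250 / 0.25 = 249000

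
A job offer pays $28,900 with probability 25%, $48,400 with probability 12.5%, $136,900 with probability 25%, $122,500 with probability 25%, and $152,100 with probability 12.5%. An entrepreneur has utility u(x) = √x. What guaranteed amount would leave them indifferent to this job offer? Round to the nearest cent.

$89,251.56

E[u] = 0.25·√28900 + 0.125·√48400 + 0.25·√136900 + 0.25·√122500 + 0.125·√152100 = 0.25·170 + 0.125·220 + 0.25·370 + 0.25·350 + 0.125·390 = 298.75
CE = (298.75)² = 89251.5625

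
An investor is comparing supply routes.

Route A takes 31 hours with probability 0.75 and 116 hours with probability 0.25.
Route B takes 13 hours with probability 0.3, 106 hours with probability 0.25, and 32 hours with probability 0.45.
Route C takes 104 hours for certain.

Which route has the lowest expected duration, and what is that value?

Route B (44.8 hours)

Route A = 0.75 × 31 + 0.25 × 116 = 23.25 + 29 = 52.25
Route B = 0.3 × 13 + 0.25 × 106 + 0.45 × 32 = 3.9 + 26.5 + 14.4 = 44.8
Route C: 104 (certain)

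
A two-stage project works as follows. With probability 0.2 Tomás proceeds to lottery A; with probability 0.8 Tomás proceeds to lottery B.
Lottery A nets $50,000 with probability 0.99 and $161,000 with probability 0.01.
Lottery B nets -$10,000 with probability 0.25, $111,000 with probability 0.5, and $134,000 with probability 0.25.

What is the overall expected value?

EV(A) = 0.99 × 50000 + 0.01 × 161000 = 49500 + 1610 = 51110
EV(B) = 0.25 × (-10000) + 0.5 × 111000 + 0.25 × 134000 = -2500 + 55500 + 33500 = 86500
Overall = 0.2 × 51110 + 0.8 × 86500 = 10222 + 69200 = 79422

$79,422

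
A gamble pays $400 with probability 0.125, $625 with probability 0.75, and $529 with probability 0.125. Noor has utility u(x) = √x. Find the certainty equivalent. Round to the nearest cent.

$582.02

E[u] = 0.125·√400 + 0.75·√625 + 0.125·√529 = 0.125·20 + 0.75·25 + 0.125·23 = 24.125
CE = (24.125)² = 582.015625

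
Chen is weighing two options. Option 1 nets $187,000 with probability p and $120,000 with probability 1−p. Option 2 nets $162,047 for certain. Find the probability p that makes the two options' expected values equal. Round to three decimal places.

p·187000 + (1−p)·120000 = 162047
67000p + 120000 = 162047
p = (162047 − 120000) / 67000

p = 0.628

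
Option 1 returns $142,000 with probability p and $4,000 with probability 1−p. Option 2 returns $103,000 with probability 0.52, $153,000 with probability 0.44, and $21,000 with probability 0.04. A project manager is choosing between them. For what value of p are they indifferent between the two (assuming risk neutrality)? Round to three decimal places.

EV(Option 2) = 0.52 × 103000 + 0.44 × 153000 + 0.04 × 21000 = 53560 + 67320 + 840 = 121720
p·142000 + (1−p)·4000 = 121720
138000p + 4000 = 121720
p = (121720 − 4000) / 138000

p = 0.853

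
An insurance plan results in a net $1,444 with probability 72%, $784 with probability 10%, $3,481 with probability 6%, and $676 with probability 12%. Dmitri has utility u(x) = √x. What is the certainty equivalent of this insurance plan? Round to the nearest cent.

$1,355.71

E[u] = 0.72·√1444 + 0.1·√784 + 0.06·√3481 + 0.12·√676 = 0.72·38 + 0.1·28 + 0.06·59 + 0.12·26 = 36.82
CE = (36.82)² = 1355.7124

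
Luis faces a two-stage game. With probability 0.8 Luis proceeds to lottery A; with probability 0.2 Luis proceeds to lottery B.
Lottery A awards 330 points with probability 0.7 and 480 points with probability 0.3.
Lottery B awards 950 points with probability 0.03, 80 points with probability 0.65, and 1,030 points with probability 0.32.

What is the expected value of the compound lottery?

EV(A) = 0.7 × 330 + 0.3 × 480 = 231 + 144 = 375
EV(B) = 0.03 × 950 + 0.65 × 80 + 0.32 × 1030 = 28.5 + 52 + 329.6 = 410.1
Overall = 0.8 × 375 + 0.2 × 410.1 = 300 + 82.02 = 382.02

382.02 points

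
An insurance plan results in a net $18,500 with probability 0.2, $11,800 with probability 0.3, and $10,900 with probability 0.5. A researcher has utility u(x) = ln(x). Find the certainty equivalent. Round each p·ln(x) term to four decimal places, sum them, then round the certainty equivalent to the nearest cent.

$12,409.28

E[u] = 0.2·ln(18500) + 0.3·ln(11800) + 0.5·ln(10900) = 1.9651 + 2.8128 + 4.6483 = 9.4262
CE = e^9.4262 ≈ 12409.28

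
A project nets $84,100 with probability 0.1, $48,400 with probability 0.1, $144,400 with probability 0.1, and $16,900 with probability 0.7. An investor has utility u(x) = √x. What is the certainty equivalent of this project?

$32,400

E[u] = 0.1·√84100 + 0.1·√48400 + 0.1·√144400 + 0.7·√16900 = 0.1·290 + 0.1·220 + 0.1·380 + 0.7·130 = 180
CE = (180)² = 32400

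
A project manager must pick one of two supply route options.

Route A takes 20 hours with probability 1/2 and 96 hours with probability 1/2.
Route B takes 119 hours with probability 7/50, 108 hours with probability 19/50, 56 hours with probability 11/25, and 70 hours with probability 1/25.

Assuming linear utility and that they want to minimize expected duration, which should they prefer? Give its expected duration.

Route A = 1/2 × 20 + 1/2 × 96 = 10 + 48 = 58
Route B = 7/50 × 119 + 19/50 × 108 + 11/25 × 56 + 1/25 × 70 = 16.66 + 41.04 + 24.64 + 2.8 = 85.14

Route A (58 hours)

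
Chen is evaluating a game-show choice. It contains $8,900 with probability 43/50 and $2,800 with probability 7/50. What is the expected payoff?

$8,046

EV = 43/50 × 8900 + 7/50 × 2800 = 7654 + 392 = 8046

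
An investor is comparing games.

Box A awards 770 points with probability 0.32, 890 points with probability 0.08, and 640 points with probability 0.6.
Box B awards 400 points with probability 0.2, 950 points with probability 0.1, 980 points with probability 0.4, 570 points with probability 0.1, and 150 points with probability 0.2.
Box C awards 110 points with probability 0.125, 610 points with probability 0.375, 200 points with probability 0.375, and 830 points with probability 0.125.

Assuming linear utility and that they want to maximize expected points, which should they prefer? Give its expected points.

Box A (701.6 points)

Box A = 0.32 × 770 + 0.08 × 890 + 0.6 × 640 = 246.4 + 71.2 + 384 = 701.6
Box B = 0.2 × 400 + 0.1 × 950 + 0.4 × 980 + 0.1 × 570 + 0.2 × 150 = 80 + 95 + 392 + 57 + 30 = 654
Box C = 0.125 × 110 + 0.375 × 610 + 0.375 × 200 + 0.125 × 830 = 13.75 + 228.75 + 75 + 103.75 = 421.25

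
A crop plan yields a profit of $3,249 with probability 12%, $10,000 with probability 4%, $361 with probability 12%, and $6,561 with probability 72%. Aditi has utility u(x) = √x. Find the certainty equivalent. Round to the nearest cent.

E[u] = 0.12·√3249 + 0.04·√10000 + 0.12·√361 + 0.72·√6561 = 0.12·57 + 0.04·100 + 0.12·19 + 0.72·81 = 71.44
CE = (71.44)² = 5103.6736

$5,103.67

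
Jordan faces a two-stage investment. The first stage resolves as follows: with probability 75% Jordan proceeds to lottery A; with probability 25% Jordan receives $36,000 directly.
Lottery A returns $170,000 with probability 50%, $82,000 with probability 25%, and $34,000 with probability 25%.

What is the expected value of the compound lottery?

EV(A) = 0.5 × 170000 + 0.25 × 82000 + 0.25 × 34000 = 85000 + 20500 + 8500 = 114000
Branch B: 36000 (certain)
Overall = 0.75 × 114000 + 0.25 × 36000 = 85500 + 9000 = 94500

$94,500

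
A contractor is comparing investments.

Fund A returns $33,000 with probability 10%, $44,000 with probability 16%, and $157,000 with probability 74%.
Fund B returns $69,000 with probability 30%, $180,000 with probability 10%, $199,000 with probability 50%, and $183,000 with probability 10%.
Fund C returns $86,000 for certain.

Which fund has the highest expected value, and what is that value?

Fund B ($156,500)

Fund A = 0.1 × 33000 + 0.16 × 44000 + 0.74 × 157000 = 3300 + 7040 + 116180 = 126520
Fund B = 0.3 × 69000 + 0.1 × 180000 + 0.5 × 199000 + 0.1 × 183000 = 20700 + 18000 + 99500 + 18300 = 156500
Fund C: 86000 (certain)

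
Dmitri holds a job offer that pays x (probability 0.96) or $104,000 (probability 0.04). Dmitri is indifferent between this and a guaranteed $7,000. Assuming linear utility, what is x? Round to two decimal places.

0.96·x + 0.04·104000 = 7000
0.96·x = 7000 − 4160 = 2840
x = 2840 / 0.96 = 2958.3333

x = $2,958.33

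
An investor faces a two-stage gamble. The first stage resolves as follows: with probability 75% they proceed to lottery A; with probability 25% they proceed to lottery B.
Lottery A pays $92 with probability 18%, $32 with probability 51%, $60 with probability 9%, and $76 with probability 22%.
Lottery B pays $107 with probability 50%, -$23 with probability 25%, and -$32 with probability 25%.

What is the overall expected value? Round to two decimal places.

EV(A) = 0.18 × 92 + 0.51 × 32 + 0.09 × 60 + 0.22 × 76 = 16.56 + 16.32 + 5.4 + 16.72 = 55
EV(B) = 0.5 × 107 + 0.25 × (-23) + 0.25 × (-32) = 53.5 − 5.75 − 8 = 39.75
Overall = 0.75 × 55 + 0.25 × 39.75 = 41.25 + 9.9375 = 51.1875

$51.19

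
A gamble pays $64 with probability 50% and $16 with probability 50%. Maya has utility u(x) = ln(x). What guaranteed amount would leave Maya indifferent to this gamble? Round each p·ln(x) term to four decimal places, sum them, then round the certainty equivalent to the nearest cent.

$32.00

E[u] = 0.5·ln(64) + 0.5·ln(16) = 2.0794 + 1.3863 = 3.4657
CE = e^3.4657 ≈ 32.00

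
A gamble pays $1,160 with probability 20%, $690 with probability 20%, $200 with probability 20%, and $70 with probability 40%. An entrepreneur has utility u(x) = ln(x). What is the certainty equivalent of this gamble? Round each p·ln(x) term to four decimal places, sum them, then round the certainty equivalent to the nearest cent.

$239.27

E[u] = 0.2·ln(1160) + 0.2·ln(690) + 0.2·ln(200) + 0.4·ln(70) = 1.4112 + 1.3073 + 1.0597 + 1.6994 = 5.4776
CE = e^5.4776 ≈ 239.27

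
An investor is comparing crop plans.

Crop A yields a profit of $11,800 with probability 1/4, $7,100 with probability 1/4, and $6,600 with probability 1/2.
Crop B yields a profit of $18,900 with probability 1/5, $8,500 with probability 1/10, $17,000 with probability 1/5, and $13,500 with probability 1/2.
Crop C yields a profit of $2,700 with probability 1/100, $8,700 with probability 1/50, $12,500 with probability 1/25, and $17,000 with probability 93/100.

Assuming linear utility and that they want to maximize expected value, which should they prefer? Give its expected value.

Crop C ($16,511)

Crop A = 1/4 × 11800 + 1/4 × 7100 + 1/2 × 6600 = 2950 + 1775 + 3300 = 8025
Crop B = 1/5 × 18900 + 1/10 × 8500 + 1/5 × 17000 + 1/2 × 13500 = 3780 + 850 + 3400 + 6750 = 14780
Crop C = 1/100 × 2700 + 1/50 × 8700 + 1/25 × 12500 + 93/100 × 17000 = 27 + 174 + 500 + 15810 = 16511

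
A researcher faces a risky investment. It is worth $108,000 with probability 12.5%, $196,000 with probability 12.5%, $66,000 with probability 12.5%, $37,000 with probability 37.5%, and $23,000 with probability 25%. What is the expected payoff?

$65,875

EV = 0.125 × 108000 + 0.125 × 196000 + 0.125 × 66000 + 0.375 × 37000 + 0.25 × 23000 = 13500 + 24500 + 8250 + 13875 + 5750 = 65875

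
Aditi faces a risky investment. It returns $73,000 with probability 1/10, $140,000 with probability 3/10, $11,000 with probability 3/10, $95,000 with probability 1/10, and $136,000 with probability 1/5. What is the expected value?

EV = 1/10 × 73000 + 3/10 × 140000 + 3/10 × 11000 + 1/10 × 95000 + 1/5 × 136000 = 7300 + 42000 + 3300 + 9500 + 27200 = 89300

$89,300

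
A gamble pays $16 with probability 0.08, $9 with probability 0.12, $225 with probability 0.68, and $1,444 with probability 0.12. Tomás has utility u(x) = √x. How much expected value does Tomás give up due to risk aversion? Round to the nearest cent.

E[u] = 0.08·√16 + 0.12·√9 + 0.68·√225 + 0.12·√1444 = 0.08·4 + 0.12·3 + 0.68·15 + 0.12·38 = 15.44
CE = (15.44)² = 238.3936
Risk premium = EV − CE = 328.64 − 238.3936 = 90.2464

$90.25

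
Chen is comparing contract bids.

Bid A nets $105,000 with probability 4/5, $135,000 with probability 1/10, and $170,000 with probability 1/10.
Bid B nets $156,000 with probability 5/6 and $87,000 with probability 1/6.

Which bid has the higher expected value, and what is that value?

Bid A = 4/5 × 105000 + 1/10 × 135000 + 1/10 × 170000 = 84000 + 13500 + 17000 = 114500
Bid B = 5/6 × 156000 + 1/6 × 87000 = 130000 + 14500 = 144500

Bid B ($144,500)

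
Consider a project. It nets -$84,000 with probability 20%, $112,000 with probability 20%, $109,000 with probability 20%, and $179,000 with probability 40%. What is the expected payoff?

$99,000

EV = 0.2 × (-84000) + 0.2 × 112000 + 0.2 × 109000 + 0.4 × 179000 = -16800 + 22400 + 21800 + 71600 = 99000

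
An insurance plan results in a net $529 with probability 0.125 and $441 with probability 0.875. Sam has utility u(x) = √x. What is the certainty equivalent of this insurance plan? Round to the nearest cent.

$451.56

E[u] = 0.125·√529 + 0.875·√441 = 0.125·23 + 0.875·21 = 21.25
CE = (21.25)² = 451.5625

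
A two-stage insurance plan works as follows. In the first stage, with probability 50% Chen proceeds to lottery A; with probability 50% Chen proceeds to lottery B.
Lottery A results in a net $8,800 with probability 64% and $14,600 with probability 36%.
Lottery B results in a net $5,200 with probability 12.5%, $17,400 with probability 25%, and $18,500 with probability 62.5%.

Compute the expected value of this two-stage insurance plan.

EV(A) = 0.64 × 8800 + 0.36 × 14600 = 5632 + 5256 = 10888
EV(B) = 0.125 × 5200 + 0.25 × 17400 + 0.625 × 18500 = 650 + 4350 + 11562.5 = 16562.5
Overall = 0.5 × 10888 + 0.5 × 16562.5 = 5444 + 8281.25 = 13725.25

$13,725.25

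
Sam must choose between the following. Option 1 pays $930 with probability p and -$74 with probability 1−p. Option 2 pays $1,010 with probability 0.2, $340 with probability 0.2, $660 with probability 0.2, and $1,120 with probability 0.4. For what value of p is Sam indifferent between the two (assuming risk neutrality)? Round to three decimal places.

p = 0.920

EV(Option 2) = 0.2 × 1010 + 0.2 × 340 + 0.2 × 660 + 0.4 × 1120 = 202 + 68 + 132 + 448 = 850
p·930 + (1−p)·(-74) = 850
1004p − 74 = 850
p = (850 + 74) / 1004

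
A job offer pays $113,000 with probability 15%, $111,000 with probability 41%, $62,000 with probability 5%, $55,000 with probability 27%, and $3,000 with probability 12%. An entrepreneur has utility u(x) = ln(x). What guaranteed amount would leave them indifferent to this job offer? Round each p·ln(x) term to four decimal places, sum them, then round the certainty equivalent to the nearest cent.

E[u] = 0.15·ln(113000) + 0.41·ln(111000) + 0.05·ln(62000) + 0.27·ln(55000) + 0.12·ln(3000) = 1.7453 + 4.7631 + 0.5517 + 2.9471 + 0.9608 = 10.9680
CE = e^10.9680 ≈ 57988.50

$57,988.50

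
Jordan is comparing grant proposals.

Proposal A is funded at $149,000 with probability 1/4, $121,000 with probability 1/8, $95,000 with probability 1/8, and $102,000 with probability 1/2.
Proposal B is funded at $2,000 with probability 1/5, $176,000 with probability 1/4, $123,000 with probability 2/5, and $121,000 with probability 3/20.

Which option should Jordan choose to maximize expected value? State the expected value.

Proposal A = 1/4 × 149000 + 1/8 × 121000 + 1/8 × 95000 + 1/2 × 102000 = 37250 + 15125 + 11875 + 51000 = 115250
Proposal B = 1/5 × 2000 + 1/4 × 176000 + 2/5 × 123000 + 3/20 × 121000 = 400 + 44000 + 49200 + 18150 = 111750

Proposal A ($115,250)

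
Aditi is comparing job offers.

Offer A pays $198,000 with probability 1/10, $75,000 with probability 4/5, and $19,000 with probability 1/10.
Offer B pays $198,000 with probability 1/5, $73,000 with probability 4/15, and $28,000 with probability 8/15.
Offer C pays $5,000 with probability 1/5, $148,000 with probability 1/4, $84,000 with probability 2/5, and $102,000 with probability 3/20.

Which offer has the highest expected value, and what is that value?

Offer C ($86,900)

Offer A = 1/10 × 198000 + 4/5 × 75000 + 1/10 × 19000 = 19800 + 60000 + 1900 = 81700
Offer B = 1/5 × 198000 + 4/15 × 73000 + 8/15 × 28000 = 39600 + 19466.6667 + 14933.3333 = 74000
Offer C = 1/5 × 5000 + 1/4 × 148000 + 2/5 × 84000 + 3/20 × 102000 = 1000 + 37000 + 33600 + 15300 = 86900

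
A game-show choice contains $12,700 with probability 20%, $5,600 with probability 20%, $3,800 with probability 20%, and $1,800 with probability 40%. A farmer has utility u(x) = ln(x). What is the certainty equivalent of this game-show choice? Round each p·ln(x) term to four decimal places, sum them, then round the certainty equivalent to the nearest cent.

E[u] = 0.2·ln(12700) + 0.2·ln(5600) + 0.2·ln(3800) + 0.4·ln(1800) = 1.8899 + 1.7261 + 1.6486 + 2.9982 = 8.2628
CE = e^8.2628 ≈ 3876.93

$3,876.93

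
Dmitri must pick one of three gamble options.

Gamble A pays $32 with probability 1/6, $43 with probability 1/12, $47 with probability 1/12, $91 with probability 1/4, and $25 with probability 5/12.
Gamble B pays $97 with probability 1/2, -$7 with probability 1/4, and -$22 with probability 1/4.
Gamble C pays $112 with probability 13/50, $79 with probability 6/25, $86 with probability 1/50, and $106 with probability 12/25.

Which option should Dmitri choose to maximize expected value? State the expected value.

Gamble A = 1/6 × 32 + 1/12 × 43 + 1/12 × 47 + 1/4 × 91 + 5/12 × 25 = 5.3333 + 3.5833 + 3.9167 + 22.75 + 10.4167 = 46
Gamble B = 1/2 × 97 + 1/4 × (-7) + 1/4 × (-22) = 48.5 − 1.75 − 5.5 = 41.25
Gamble C = 13/50 × 112 + 6/25 × 79 + 1/50 × 86 + 12/25 × 106 = 29.12 + 18.96 + 1.72 + 50.88 = 100.68

Gamble C ($100.68)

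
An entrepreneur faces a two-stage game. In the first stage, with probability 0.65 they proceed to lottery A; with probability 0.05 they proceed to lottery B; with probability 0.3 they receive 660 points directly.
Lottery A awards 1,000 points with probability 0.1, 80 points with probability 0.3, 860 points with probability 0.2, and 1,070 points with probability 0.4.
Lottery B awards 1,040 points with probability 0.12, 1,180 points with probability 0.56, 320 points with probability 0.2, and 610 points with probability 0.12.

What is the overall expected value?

714.74 points

EV(A) = 0.1 × 1000 + 0.3 × 80 + 0.2 × 860 + 0.4 × 1070 = 100 + 24 + 172 + 428 = 724
EV(B) = 0.12 × 1040 + 0.56 × 1180 + 0.2 × 320 + 0.12 × 610 = 124.8 + 660.8 + 64 + 73.2 = 922.8
Branch C: 660 (certain)
Overall = 0.65 × 724 + 0.05 × 922.8 + 0.3 × 660 = 470.6 + 46.14 + 198 = 714.74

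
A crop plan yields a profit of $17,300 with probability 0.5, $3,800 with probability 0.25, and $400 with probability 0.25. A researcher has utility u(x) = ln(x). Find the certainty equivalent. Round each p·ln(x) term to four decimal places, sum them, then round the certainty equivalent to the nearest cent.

$4,618.38

E[u] = 0.5·ln(17300) + 0.25·ln(3800) + 0.25·ln(400) = 4.8792 + 2.0607 + 1.4979 = 8.4378
CE = e^8.4378 ≈ 4618.38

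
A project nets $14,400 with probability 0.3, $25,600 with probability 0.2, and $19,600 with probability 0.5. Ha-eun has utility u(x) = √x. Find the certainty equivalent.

$19,044

E[u] = 0.3·√14400 + 0.2·√25600 + 0.5·√19600 = 0.3·120 + 0.2·160 + 0.5·140 = 138
CE = (138)² = 19044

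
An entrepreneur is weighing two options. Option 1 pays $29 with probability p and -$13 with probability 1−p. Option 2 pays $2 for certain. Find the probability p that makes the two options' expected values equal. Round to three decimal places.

p = 0.357

p·29 + (1−p)·(-13) = 2
42p − 13 = 2
p = (2 + 13) / 42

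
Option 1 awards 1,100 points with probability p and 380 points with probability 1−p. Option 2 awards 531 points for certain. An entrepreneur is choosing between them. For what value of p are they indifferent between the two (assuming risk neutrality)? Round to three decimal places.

p = 0.210

p·1100 + (1−p)·380 = 531
720p + 380 = 531
p = (531 − 380) / 720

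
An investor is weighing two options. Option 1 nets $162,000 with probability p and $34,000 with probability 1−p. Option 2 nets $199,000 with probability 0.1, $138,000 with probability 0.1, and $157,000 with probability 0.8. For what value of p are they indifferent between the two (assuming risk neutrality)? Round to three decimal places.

p = 0.979

EV(Option 2) = 0.1 × 199000 + 0.1 × 138000 + 0.8 × 157000 = 19900 + 13800 + 125600 = 159300
p·162000 + (1−p)·34000 = 159300
128000p + 34000 = 159300
p = (159300 − 34000) / 128000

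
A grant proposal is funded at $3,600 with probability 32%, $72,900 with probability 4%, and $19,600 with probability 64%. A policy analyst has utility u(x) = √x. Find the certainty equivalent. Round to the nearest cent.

$14,304.16

E[u] = 0.32·√3600 + 0.04·√72900 + 0.64·√19600 = 0.32·60 + 0.04·270 + 0.64·140 = 119.6
CE = (119.6)² = 14304.16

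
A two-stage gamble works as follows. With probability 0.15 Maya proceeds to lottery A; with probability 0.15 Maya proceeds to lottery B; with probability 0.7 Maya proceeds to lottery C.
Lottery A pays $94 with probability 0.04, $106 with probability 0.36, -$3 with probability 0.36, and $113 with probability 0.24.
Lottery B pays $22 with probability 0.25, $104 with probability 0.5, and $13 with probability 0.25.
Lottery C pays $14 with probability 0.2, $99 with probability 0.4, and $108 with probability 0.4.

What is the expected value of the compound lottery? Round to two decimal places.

EV(A) = 0.04 × 94 + 0.36 × 106 + 0.36 × (-3) + 0.24 × 113 = 3.76 + 38.16 − 1.08 + 27.12 = 67.96
EV(B) = 0.25 × 22 + 0.5 × 104 + 0.25 × 13 = 5.5 + 52 + 3.25 = 60.75
EV(C) = 0.2 × 14 + 0.4 × 99 + 0.4 × 108 = 2.8 + 39.6 + 43.2 = 85.6
Overall = 0.15 × 67.96 + 0.15 × 60.75 + 0.7 × 85.6 = 10.194 + 9.1125 + 59.92 = 79.2265

$79.23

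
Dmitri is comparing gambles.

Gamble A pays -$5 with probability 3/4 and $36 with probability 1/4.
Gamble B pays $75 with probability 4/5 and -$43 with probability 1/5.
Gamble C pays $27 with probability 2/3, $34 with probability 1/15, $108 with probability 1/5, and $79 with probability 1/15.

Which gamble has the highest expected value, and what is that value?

Gamble A = 3/4 × (-5) + 1/4 × 36 = -3.75 + 9 = 5.25
Gamble B = 4/5 × 75 + 1/5 × (-43) = 60 − 8.6 = 51.4
Gamble C = 2/3 × 27 + 1/15 × 34 + 1/5 × 108 + 1/15 × 79 = 18 + 2.2667 + 21.6 + 5.2667 = 47.1333

Gamble B ($51.40)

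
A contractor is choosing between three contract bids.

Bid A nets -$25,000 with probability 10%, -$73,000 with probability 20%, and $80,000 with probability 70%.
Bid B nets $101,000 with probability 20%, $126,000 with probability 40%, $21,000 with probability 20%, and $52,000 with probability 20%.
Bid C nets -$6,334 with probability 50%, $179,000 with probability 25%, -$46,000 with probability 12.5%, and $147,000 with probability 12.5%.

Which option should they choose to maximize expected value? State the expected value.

Bid A = 0.1 × (-25000) + 0.2 × (-73000) + 0.7 × 80000 = -2500 − 14600 + 56000 = 38900
Bid B = 0.2 × 101000 + 0.4 × 126000 + 0.2 × 21000 + 0.2 × 52000 = 20200 + 50400 + 4200 + 10400 = 85200
Bid C = 0.5 × (-6334) + 0.25 × 179000 + 0.125 × (-46000) + 0.125 × 147000 = -3167 + 44750 − 5750 + 18375 = 54208

Bid B ($85,200)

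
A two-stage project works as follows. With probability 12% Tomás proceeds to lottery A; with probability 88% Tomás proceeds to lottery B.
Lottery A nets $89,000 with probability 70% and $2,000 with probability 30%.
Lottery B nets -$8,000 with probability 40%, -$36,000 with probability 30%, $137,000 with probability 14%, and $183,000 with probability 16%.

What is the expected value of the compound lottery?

$37,872.80

EV(A) = 0.7 × 89000 + 0.3 × 2000 = 62300 + 600 = 62900
EV(B) = 0.4 × (-8000) + 0.3 × (-36000) + 0.14 × 137000 + 0.16 × 183000 = -3200 − 10800 + 19180 + 29280 = 34460
Overall = 0.12 × 62900 + 0.88 × 34460 = 7548 + 30324.8 = 37872.8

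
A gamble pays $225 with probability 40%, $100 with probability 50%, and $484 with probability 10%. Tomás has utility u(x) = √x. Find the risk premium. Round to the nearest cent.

E[u] = 0.4·√225 + 0.5·√100 + 0.1·√484 = 0.4·15 + 0.5·10 + 0.1·22 = 13.2
CE = (13.2)² = 174.24
Risk premium = EV − CE = 188.4 − 174.24 = 14.16

$14.16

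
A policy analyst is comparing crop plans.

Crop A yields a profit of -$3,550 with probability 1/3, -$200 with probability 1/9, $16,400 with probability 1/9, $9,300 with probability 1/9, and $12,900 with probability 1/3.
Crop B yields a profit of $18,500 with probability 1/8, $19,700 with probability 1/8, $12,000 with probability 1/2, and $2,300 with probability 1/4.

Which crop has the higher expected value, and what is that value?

Crop A = 1/3 × (-3550) + 1/9 × (-200) + 1/9 × 16400 + 1/9 × 9300 + 1/3 × 12900 = -1183.3333 − 22.2222 + 1822.2222 + 1033.3333 + 4300 = 5950
Crop B = 1/8 × 18500 + 1/8 × 19700 + 1/2 × 12000 + 1/4 × 2300 = 2312.5 + 2462.5 + 6000 + 575 = 11350

Crop B ($11,350)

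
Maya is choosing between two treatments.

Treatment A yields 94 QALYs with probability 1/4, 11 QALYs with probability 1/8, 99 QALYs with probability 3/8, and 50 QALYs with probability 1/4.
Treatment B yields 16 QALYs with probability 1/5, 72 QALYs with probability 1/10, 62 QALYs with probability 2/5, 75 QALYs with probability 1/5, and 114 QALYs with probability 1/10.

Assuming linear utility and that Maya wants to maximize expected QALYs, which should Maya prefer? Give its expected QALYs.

Treatment A (74.5 QALYs)

Treatment A = 1/4 × 94 + 1/8 × 11 + 3/8 × 99 + 1/4 × 50 = 23.5 + 1.375 + 37.125 + 12.5 = 74.5
Treatment B = 1/5 × 16 + 1/10 × 72 + 2/5 × 62 + 1/5 × 75 + 1/10 × 114 = 3.2 + 7.2 + 24.8 + 15 + 11.4 = 61.6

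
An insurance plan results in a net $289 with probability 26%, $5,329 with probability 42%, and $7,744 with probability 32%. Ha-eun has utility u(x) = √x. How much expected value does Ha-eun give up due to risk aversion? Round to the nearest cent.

E[u] = 0.26·√289 + 0.42·√5329 + 0.32·√7744 = 0.26·17 + 0.42·73 + 0.32·88 = 63.24
CE = (63.24)² = 3999.2976
Risk premium = EV − CE = 4791.4 − 3999.2976 = 792.1024

$792.10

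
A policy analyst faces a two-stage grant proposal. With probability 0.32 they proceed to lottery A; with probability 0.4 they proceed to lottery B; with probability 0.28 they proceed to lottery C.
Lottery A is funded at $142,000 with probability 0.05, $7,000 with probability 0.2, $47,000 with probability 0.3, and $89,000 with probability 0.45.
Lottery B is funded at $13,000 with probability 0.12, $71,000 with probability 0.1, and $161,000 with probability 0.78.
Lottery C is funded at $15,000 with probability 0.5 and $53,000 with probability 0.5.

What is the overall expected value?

$83,264

EV(A) = 0.05 × 142000 + 0.2 × 7000 + 0.3 × 47000 + 0.45 × 89000 = 7100 + 1400 + 14100 + 40050 = 62650
EV(B) = 0.12 × 13000 + 0.1 × 71000 + 0.78 × 161000 = 1560 + 7100 + 125580 = 134240
EV(C) = 0.5 × 15000 + 0.5 × 53000 = 7500 + 26500 = 34000
Overall = 0.32 × 62650 + 0.4 × 134240 + 0.28 × 34000 = 20048 + 53696 + 9520 = 83264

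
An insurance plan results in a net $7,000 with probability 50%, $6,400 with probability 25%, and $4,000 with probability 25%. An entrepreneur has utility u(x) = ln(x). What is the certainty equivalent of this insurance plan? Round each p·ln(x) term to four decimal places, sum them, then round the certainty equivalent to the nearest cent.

E[u] = 0.5·ln(7000) + 0.25·ln(6400) + 0.25·ln(4000) = 4.4268 + 2.1910 + 2.0735 = 8.6913
CE = e^8.6913 ≈ 5950.91

$5,950.91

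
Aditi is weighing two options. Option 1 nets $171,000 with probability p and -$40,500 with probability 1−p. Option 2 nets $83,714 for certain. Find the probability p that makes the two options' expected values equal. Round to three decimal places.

p·171000 + (1−p)·(-40500) = 83714
211500p − 40500 = 83714
p = (83714 + 40500) / 211500

p = 0.587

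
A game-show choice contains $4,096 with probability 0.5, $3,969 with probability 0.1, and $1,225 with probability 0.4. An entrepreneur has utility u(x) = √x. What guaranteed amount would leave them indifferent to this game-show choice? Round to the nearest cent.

$2,735.29

E[u] = 0.5·√4096 + 0.1·√3969 + 0.4·√1225 = 0.5·64 + 0.1·63 + 0.4·35 = 52.3
CE = (52.3)² = 2735.29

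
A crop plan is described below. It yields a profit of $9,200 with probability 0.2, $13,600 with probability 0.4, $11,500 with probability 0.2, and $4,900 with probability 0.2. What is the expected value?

EV = 0.2 × 9200 + 0.4 × 13600 + 0.2 × 11500 + 0.2 × 4900 = 1840 + 5440 + 2300 + 980 = 10560

$10,560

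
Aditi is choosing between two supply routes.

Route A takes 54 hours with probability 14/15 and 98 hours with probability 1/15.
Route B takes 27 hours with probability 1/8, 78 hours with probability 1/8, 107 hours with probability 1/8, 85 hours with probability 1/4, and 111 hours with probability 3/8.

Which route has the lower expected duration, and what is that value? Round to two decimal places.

Route A (56.93 hours)

Route A = 14/15 × 54 + 1/15 × 98 = 50.4 + 6.5333 = 56.9333
Route B = 1/8 × 27 + 1/8 × 78 + 1/8 × 107 + 1/4 × 85 + 3/8 × 111 = 3.375 + 9.75 + 13.375 + 21.25 + 41.625 = 89.375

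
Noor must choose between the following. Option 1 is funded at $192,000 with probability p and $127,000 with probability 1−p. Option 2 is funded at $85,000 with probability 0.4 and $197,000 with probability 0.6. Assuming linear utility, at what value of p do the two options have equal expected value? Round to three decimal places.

EV(Option 2) = 0.4 × 85000 + 0.6 × 197000 = 34000 + 118200 = 152200
p·192000 + (1−p)·127000 = 152200
65000p + 127000 = 152200
p = (152200 − 127000) / 65000

p = 0.388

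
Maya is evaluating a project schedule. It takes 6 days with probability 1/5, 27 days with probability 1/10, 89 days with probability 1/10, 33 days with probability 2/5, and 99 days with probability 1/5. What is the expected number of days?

45.8 days

EV = 1/5 × 6 + 1/10 × 27 + 1/10 × 89 + 2/5 × 33 + 1/5 × 99 = 1.2 + 2.7 + 8.9 + 13.2 + 19.8 = 45.8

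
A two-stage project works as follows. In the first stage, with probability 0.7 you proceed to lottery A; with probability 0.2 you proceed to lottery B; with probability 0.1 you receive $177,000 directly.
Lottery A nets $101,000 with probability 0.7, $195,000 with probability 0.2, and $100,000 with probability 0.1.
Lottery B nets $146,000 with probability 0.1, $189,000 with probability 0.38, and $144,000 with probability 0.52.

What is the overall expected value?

EV(A) = 0.7 × 101000 + 0.2 × 195000 + 0.1 × 100000 = 70700 + 39000 + 10000 = 119700
EV(B) = 0.1 × 146000 + 0.38 × 189000 + 0.52 × 144000 = 14600 + 71820 + 74880 = 161300
Branch C: 177000 (certain)
Overall = 0.7 × 119700 + 0.2 × 161300 + 0.1 × 177000 = 83790 + 32260 + 17700 = 133750

$133,750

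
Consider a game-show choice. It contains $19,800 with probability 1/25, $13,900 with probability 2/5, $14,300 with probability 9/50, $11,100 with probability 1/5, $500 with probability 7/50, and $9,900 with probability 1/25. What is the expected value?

$11,612

EV = 1/25 × 19800 + 2/5 × 13900 + 9/50 × 14300 + 1/5 × 11100 + 7/50 × 500 + 1/25 × 9900 = 792 + 5560 + 2574 + 2220 + 70 + 396 = 11612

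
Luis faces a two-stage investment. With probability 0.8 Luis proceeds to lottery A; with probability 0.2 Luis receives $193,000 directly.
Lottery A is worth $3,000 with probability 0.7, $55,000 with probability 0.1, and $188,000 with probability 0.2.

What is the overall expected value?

EV(A) = 0.7 × 3000 + 0.1 × 55000 + 0.2 × 188000 = 2100 + 5500 + 37600 = 45200
Branch B: 193000 (certain)
Overall = 0.8 × 45200 + 0.2 × 193000 = 36160 + 38600 = 74760

$74,760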